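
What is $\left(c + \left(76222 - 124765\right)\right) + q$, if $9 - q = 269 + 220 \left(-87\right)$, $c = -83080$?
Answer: $-112743$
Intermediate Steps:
$q = 18880$ ($q = 9 - \left(269 + 220 \left(-87\right)\right) = 9 - \left(269 - 19140\right) = 9 - -18871 = 9 + 18871 = 18880$)
$\left(c + \left(76222 - 124765\right)\right) + q = \left(-83080 + \left(76222 - 124765\right)\right) + 18880 = \left(-83080 - 48543\right) + 18880 = -131623 + 18880 = -112743$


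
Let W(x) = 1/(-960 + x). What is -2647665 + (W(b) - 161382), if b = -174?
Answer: -3185459299/1134 ≈ -2.8090e+6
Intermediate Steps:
-2647665 + (W(b) - 161382) = -2647665 + (1/(-960 - 174) - 161382) = -2647665 + (1/(-1134) - 161382) = -2647665 + (-1/1134 - 161382) = -2647665 - 183007189/1134 = -3185459299/1134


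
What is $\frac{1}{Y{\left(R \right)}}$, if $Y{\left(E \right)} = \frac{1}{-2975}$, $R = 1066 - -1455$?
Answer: $-2975$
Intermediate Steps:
$R = 2521$ ($R = 1066 + 1455 = 2521$)
$Y{\left(E \right)} = - \frac{1}{2975}$
$\frac{1}{Y{\left(R \right)}} = \frac{1}{- \frac{1}{2975}} = -2975$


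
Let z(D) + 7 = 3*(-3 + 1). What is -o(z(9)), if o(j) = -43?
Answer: 43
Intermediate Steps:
z(D) = -13 (z(D) = -7 + 3*(-3 + 1) = -7 + 3*(-2) = -7 - 6 = -13)
-o(z(9)) = -1*(-43) = 43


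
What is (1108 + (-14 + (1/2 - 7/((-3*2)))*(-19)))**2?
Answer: 10156969/9 ≈ 1.1286e+6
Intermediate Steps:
(1108 + (-14 + (1/2 - 7/((-3*2)))*(-19)))**2 = (1108 + (-14 + (1*(1/2) - 7/(-6))*(-19)))**2 = (1108 + (-14 + (1/2 - 7*(-1/6))*(-19)))**2 = (1108 + (-14 + (1/2 + 7/6)*(-19)))**2 = (1108 + (-14 + (5/3)*(-19)))**2 = (1108 + (-14 - 95/3))**2 = (1108 - 137/3)**2 = (3187/3)**2 = 10156969/9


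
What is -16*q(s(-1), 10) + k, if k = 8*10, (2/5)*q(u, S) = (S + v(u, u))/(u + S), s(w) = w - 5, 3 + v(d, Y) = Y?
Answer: 70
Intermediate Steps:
v(d, Y) = -3 + Y
s(w) = -5 + w
q(u, S) = 5*(-3 + S + u)/(2*(S + u)) (q(u, S) = 5*((S + (-3 + u))/(u + S))/2 = 5*((-3 + S + u)/(S + u))/2 = 5*(-3 + S + u)/(2*(S + u)))
k = 80
-16*q(s(-1), 10) + k = -40*(-3 + 10 + (-5 - 1))/(10 + (-5 - 1)) + 80 = -40*(-3 + 10 - 6)/(10 - 6) + 80 = -40/4 + 80 = -16*5/8 + 80 = -10 + 80 = 70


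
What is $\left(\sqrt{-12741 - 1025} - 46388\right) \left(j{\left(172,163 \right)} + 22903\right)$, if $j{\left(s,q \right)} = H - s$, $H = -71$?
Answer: $-1051152080 + 22660 i \sqrt{13766} \approx -1.0512 \cdot 10^{9} + 2.6587 \cdot 10^{6} i$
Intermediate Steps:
$j{\left(s,q \right)} = -71 - s$
$\left(\sqrt{-12741 - 1025} - 46388\right) \left(j{\left(172,163 \right)} + 22903\right) = \left(\sqrt{-12741 - 1025} - 46388\right) \left(\left(-71 - 172\right) + 22903\right) = \left(\sqrt{-13766} - 46388\right) \left(\left(-71 - 172\right) + 22903\right) = \left(i \sqrt{13766} - 46388\right) \left(-243 + 22903\right) = \left(-46388 + i \sqrt{13766}\right) 22660 = -1051152080 + 22660 i \sqrt{13766}$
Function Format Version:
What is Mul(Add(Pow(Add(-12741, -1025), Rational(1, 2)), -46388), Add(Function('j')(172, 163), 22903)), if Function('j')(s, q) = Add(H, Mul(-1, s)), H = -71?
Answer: Add(-1051152080, Mul(22660, I, Pow(13766, Rational(1, 2)))) ≈ Add(-1.0512e+9, Mul(2.6587e+6, I))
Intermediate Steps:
Function('j')(s, q) = Add(-71, Mul(-1, s))
Mul(Add(Pow(Add(-12741, -1025), Rational(1, 2)), -46388), Add(Function('j')(172, 163), 22903)) = Mul(Add(Pow(Add(-12741, -1025), Rational(1, 2)), -46388), Add(Add(-71, Mul(-1, 172)), 22903)) = Mul(Add(Pow(-13766, Rational(1, 2)), -46388), Add(Add(-71, -172), 22903)) = Mul(Add(Mul(I, Pow(13766, Rational(1, 2))), -46388), Add(-243, 22903)) = Mul(Add(-46388, Mul(I, Pow(13766, Rational(1, 2)))), 22660) = Add(-1051152080, Mul(22660, I, Pow(13766, Rational(1, 2))))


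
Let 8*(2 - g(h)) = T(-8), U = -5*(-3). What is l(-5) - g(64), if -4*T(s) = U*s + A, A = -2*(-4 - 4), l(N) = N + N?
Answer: -35/4 ≈ -8.7500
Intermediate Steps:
l(N) = 2*N
U = 15
A = 16 (A = -2*(-8) = 16)
T(s) = -4 - 15*s/4 (T(s) = -(15*s + 16)/4 = -(16 + 15*s)/4 = -4 - 15*s/4)
g(h) = -5/4 (g(h) = 2 - (-4 - 15/4*(-8))/8 = 2 - (-4 + 30)/8 = 2 - ⅛*26 = 2 - 13/4 = -5/4)
l(-5) - g(64) = 2*(-5) - 1*(-5/4) = -10 + 5/4 = -35/4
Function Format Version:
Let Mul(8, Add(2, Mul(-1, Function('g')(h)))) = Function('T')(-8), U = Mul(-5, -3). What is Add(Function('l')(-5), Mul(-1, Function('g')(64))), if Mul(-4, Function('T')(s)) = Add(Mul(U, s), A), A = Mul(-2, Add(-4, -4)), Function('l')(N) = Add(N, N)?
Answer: Rational(-35, 4) ≈ -8.7500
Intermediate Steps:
Function('l')(N) = Mul(2, N)
U = 15
A = 16 (A = Mul(-2, -8) = 16)
Function('T')(s) = Add(-4, Mul(Rational(-15, 4), s)) (Function('T')(s) = Mul(Rational(-1, 4), Add(Mul(15, s), 16)) = Mul(Rational(-1, 4), Add(16, Mul(15, s))) = Add(-4, Mul(Rational(-15, 4), s)))
Function('g')(h) = Rational(-5, 4) (Function('g')(h) = Add(2, Mul(Rational(-1, 8), Add(-4, Mul(Rational(-15, 4), -8)))) = Add(2, Mul(Rational(-1, 8), Add(-4, 30))) = Add(2, Mul(Rational(-1, 8), 26)) = Add(2, Rational(-13, 4)) = Rational(-5, 4))
Add(Function('l')(-5), Mul(-1, Function('g')(64))) = Add(Mul(2, -5), Mul(-1, Rational(-5, 4))) = Add(-10, Rational(5, 4)) = Rational(-35, 4)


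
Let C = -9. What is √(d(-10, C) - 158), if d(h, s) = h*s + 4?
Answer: 8*I ≈ 8.0*I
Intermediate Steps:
d(h, s) = 4 + h*s
√(d(-10, C) - 158) = √((4 - 10*(-9)) - 158) = √((4 + 90) - 158) = √(94 - 158) = √(-64) = 8*I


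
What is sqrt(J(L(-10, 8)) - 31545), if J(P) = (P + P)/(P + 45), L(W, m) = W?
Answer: I*sqrt(1545733)/7 ≈ 177.61*I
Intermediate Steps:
J(P) = 2*P/(45 + P) (J(P) = (2*P)/(45 + P) = 2*P/(45 + P))
sqrt(J(L(-10, 8)) - 31545) = sqrt(2*(-10)/(45 - 10) - 31545) = sqrt(2*(-10)/35 - 31545) = sqrt(2*(-10)*(1/35) - 31545) = sqrt(-4/7 - 31545) = sqrt(-220819/7) = I*sqrt(1545733)/7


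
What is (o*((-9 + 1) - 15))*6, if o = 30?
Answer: -4140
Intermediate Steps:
(o*((-9 + 1) - 15))*6 = (30*((-9 + 1) - 15))*6 = (30*(-8 - 15))*6 = (30*(-23))*6 = -690*6 = -4140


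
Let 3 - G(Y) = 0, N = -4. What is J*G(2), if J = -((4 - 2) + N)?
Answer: 6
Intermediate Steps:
G(Y) = 3 (G(Y) = 3 - 1*0 = 3 + 0 = 3)
J = 2 (J = -((4 - 2) - 4) = -(2 - 4) = -1*(-2) = 2)
J*G(2) = 2*3 = 6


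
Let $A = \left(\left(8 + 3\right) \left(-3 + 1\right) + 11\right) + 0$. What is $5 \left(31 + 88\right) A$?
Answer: $-6545$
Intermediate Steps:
$A = -11$ ($A = \left(11 \left(-2\right) + 11\right) + 0 = \left(-22 + 11\right) + 0 = -11 + 0 = -11$)
$5 \left(31 + 88\right) A = 5 \left(31 + 88\right) \left(-11\right) = 5 \cdot 119 \left(-11\right) = 595 \left(-11\right) = -6545$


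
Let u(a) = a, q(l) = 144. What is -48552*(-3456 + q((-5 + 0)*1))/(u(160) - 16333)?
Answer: -5955712/599 ≈ -9942.8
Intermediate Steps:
-48552*(-3456 + q((-5 + 0)*1))/(u(160) - 16333) = -48552*(-3456 + 144)/(160 - 16333) = -48552/((-16173/(-3312))) = -48552/((-16173*(-1/3312))) = -48552/1797/368 = -48552*368/1797 = -5955712/599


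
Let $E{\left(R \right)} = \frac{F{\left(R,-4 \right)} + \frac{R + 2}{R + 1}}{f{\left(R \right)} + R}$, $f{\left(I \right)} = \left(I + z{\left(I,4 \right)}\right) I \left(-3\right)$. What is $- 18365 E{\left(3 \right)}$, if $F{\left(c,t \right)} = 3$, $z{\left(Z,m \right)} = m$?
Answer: $\frac{62441}{48} \approx 1300.9$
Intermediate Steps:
$f{\left(I \right)} = - 3 I \left(4 + I\right)$ ($f{\left(I \right)} = \left(I + 4\right) I \left(-3\right) = \left(4 + I\right) \left(- 3 I\right) = - 3 I \left(4 + I\right)$)
$E{\left(R \right)} = \frac{3 + \frac{2 + R}{1 + R}}{R - 3 R \left(4 + R\right)}$ ($E{\left(R \right)} = \frac{3 + \frac{R + 2}{R + 1}}{- 3 R \left(4 + R\right) + R} = \frac{3 + \frac{2 + R}{1 + R}}{R - 3 R \left(4 + R\right)}$)
$- 18365 E{\left(3 \right)} = - 18365 \frac{-5 - 12}{3 \left(11 + 3 \cdot 3^{2} + 14 \cdot 3\right)} = - 18365 \frac{-5 - 12}{3 \left(11 + 3 \cdot 9 + 42\right)} = - 18365 \cdot \frac{1}{3} \frac{1}{11 + 27 + 42} \left(-17\right) = - 18365 \cdot \frac{1}{3} \cdot \frac{1}{80} \left(-17\right) = \left(-18365\right) \left(- \frac{17}{240}\right) = \frac{62441}{48}$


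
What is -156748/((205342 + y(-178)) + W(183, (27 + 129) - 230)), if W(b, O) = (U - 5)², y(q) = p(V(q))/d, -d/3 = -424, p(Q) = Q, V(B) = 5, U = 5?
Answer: -199383456/261195029 ≈ -0.76335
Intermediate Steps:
d = 1272 (d = -3*(-424) = 1272)
y(q) = 5/1272
W(b, O) = 0 (W(b, O) = (5 - 5)² = 0² = 0)
-156748/((205342 + y(-178)) + W(183, (27 + 129) - 230)) = -156748/((205342 + 5/1272) + 0) = -156748/(261195029/1272 + 0) = -156748/261195029/1272 = -156748*1272/261195029 = -199383456/261195029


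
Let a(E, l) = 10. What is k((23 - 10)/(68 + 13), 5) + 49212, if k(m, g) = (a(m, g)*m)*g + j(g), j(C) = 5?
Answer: 3987227/81 ≈ 49225.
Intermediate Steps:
k(m, g) = 5 + 10*g*m (k(m, g) = (10*m)*g + 5 = 10*g*m + 5 = 5 + 10*g*m)
k((23 - 10)/(68 + 13), 5) + 49212 = (5 + 10*5*((23 - 10)/(68 + 13))) + 49212 = (5 + 10*5*(13/81)) + 49212 = (5 + 650/81) + 49212 = 1055/81 + 49212 = 3987227/81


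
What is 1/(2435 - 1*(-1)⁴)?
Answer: 1/2434 ≈ 0.00041085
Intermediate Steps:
1/(2435 - 1*(-1)⁴) = 1/(2435 - 1*1) = 1/(2435 - 1) = 1/2434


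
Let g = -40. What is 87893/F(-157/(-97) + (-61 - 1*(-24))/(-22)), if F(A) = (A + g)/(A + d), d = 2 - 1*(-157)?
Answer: -30441652657/78317 ≈ -3.8870e+5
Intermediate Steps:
d = 159 (d = 2 + 157 = 159)
F(A) = (-40 + A)/(159 + A) (F(A) = (A - 40)/(A + 159) = (-40 + A)/(159 + A))
87893/F(-157/(-97) + (-61 - 1*(-24))/(-22)) = 87893/(((-40 + (-157/(-97) + (-61 - 1*(-24))/(-22)))/(159 + (-157/(-97) + (-61 - 1*(-24))/(-22))))) = 87893/(((-40 + (-157*(-1/97) + (-61 + 24)*(-1/22)))/(159 + (-157*(-1/97) + (-61 + 24)*(-1/22))))) = 87893/(((-40 + (157/97 - 37*(-1/22)))/(159 + (157/97 - 37*(-1/22))))) = 87893/(((-40 + (157/97 + 37/22))/(159 + (157/97 + 37/22)))) = 87893/(((-40 + 7043/2134)/(159 + 7043/2134))) = 87893/((-78317/2134/(346349/2134))) = 87893/(((2134/346349)*(-78317/2134))) = 87893/(-78317/346349) = 87893*(-346349/78317) = -30441652657/78317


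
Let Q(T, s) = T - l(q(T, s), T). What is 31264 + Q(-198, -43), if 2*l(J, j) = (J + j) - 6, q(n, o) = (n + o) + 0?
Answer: 62577/2 ≈ 31289.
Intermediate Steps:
q(n, o) = n + o
l(J, j) = -3 + J/2 + j/2 (l(J, j) = ((J + j) - 6)/2 = (-6 + J + j)/2 = -3 + J/2 + j/2)
Q(T, s) = 3 - s/2 (Q(T, s) = T - (-3 + (T + s)/2 + T/2) = T - (-3 + (T/2 + s/2) + T/2) = T - (-3 + T + s/2) = T + (3 - T - s/2) = 3 - s/2)
31264 + Q(-198, -43) = 31264 + (3 - ½*(-43)) = 31264 + (3 + 43/2) = 31264 + 49/2 = 62577/2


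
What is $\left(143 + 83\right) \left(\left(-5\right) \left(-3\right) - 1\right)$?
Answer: $3164$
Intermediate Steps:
$\left(143 + 83\right) \left(\left(-5\right) \left(-3\right) - 1\right) = 226 \left(15 - 1\right) = 226 \cdot 14 = 3164$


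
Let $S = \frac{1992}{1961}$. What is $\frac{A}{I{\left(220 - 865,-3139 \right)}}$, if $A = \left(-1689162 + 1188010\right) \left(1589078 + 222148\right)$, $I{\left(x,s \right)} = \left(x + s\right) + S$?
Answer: $\frac{27812480983473}{115913} \approx 2.3994 \cdot 10^{8}$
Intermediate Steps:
$S = \frac{1992}{1961}$ ($S = 1992 \cdot \frac{1}{1961} = \frac{1992}{1961} \approx 1.0158$)
$I{\left(x,s \right)} = \frac{1992}{1961} + s + x$ ($I{\left(x,s \right)} = \left(x + s\right) + \frac{1992}{1961} = \left(s + x\right) + \frac{1992}{1961} = \frac{1992}{1961} + s + x$)
$A = -907699532352$ ($A = \left(-501152\right) 1811226 = -907699532352$)
$\frac{A}{I{\left(220 - 865,-3139 \right)}} = - \frac{907699532352}{\frac{1992}{1961} - 3139 + \left(220 - 865\right)} = - \frac{907699532352}{\frac{1992}{1961} - 3139 - 645} = - \frac{907699532352}{- \frac{7418432}{1961}} = \left(-907699532352\right) \left(- \frac{1961}{7418432}\right) = \frac{27812480983473}{115913}$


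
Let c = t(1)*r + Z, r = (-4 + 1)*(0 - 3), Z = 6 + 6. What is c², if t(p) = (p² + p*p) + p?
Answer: 1521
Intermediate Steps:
Z = 12
r = 9 (r = -3*(-3) = 9)
t(p) = p + 2*p² (t(p) = (p² + p²) + p = 2*p² + p = p + 2*p²)
c = 39 (c = (1*(1 + 2*1))*9 + 12 = (1*(1 + 2))*9 + 12 = (1*3)*9 + 12 = 3*9 + 12 = 27 + 12 = 39)
c² = 39² = 1521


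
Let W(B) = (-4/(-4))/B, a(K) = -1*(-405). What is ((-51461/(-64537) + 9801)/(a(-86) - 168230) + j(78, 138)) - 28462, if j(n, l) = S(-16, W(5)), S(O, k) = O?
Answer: -308443630006548/10830922025 ≈ -28478.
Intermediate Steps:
a(K) = 405
W(B) = 1/B (W(B) = (-4*(-¼))/B = 1/B)
j(n, l) = -16
((-51461/(-64537) + 9801)/(a(-86) - 168230) + j(78, 138)) - 28462 = ((-51461/(-64537) + 9801)/(405 - 168230) - 16) - 28462 = ((-51461*(-1/64537) + 9801)/(-167825) - 16) - 28462 = ((51461/64537 + 9801)*(-1/167825) - 16) - 28462 = ((632578598/64537)*(-1/167825) - 16) - 28462 = (-632578598/10830922025 - 16) - 28462 = -173927330998/10830922025 - 28462 = -308443630006548/10830922025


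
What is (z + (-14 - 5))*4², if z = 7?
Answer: -192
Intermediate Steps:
(z + (-14 - 5))*4² = (7 + (-14 - 5))*4² = (7 - 19)*16 = -12*16 = -192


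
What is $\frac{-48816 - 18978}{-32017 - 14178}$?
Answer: $\frac{67794}{46195} \approx 1.4676$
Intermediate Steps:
$\frac{-48816 - 18978}{-32017 - 14178} = - \frac{67794}{-32017 - 14178} = - \frac{67794}{-46195} = \left(-67794\right) \left(- \frac{1}{46195}\right) = \frac{67794}{46195}$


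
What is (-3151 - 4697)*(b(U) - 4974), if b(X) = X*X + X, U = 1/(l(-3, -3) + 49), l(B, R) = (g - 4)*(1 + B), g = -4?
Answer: 164926379232/4225 ≈ 3.9036e+7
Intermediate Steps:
l(B, R) = -8 - 8*B (l(B, R) = (-4 - 4)*(1 + B) = -8*(1 + B) = -8 - 8*B)
U = 1/65 (U = 1/((-8 - 8*(-3)) + 49) = 1/((-8 + 24) + 49) = 1/(16 + 49) = 1/65 ≈ 0.015385)
b(X) = X + X**2 (b(X) = X**2 + X = X + X**2)
(-3151 - 4697)*(b(U) - 4974) = (-3151 - 4697)*((1 + 1/65)/65 - 4974) = -7848*((1/65)*(66/65) - 4974) = -7848*(66/4225 - 4974) = -7848*(-21015084/4225) = 164926379232/4225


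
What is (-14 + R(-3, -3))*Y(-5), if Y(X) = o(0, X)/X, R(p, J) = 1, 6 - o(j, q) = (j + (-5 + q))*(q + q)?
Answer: -1222/5 ≈ -244.40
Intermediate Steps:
o(j, q) = 6 - 2*q*(-5 + j + q) (o(j, q) = 6 - (j + (-5 + q))*(q + q) = 6 - (-5 + j + q)*2*q = 6 - 2*q*(-5 + j + q))
Y(X) = (6 - 2*X² + 10*X)/X (Y(X) = (6 - 2*X² + 10*X - 2*0*X)/X = (6 - 2*X² + 10*X + 0)/X = (6 - 2*X² + 10*X)/X)
(-14 + R(-3, -3))*Y(-5) = (-14 + 1)*(10 - 2*(-5) + 6/(-5)) = -13*(10 + 10 + 6*(-⅕)) = -13*(10 + 10 - 6/5) = -13*94/5 = -1222/5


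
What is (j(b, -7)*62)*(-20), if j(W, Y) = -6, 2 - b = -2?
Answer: 7440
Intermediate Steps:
b = 4 (b = 2 - 1*(-2) = 2 + 2 = 4)
(j(b, -7)*62)*(-20) = -6*62*(-20) = -372*(-20) = 7440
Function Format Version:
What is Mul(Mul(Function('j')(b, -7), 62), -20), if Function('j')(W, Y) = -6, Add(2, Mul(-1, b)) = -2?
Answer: 7440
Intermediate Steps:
b = 4 (b = Add(2, Mul(-1, -2)) = Add(2, 2) = 4)
Mul(Mul(Function('j')(b, -7), 62), -20) = Mul(Mul(-6, 62), -20) = Mul(-372, -20) = 7440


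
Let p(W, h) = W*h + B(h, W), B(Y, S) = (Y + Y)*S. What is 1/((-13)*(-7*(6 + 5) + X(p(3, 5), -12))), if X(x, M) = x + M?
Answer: 1/572 ≈ 0.0017483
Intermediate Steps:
B(Y, S) = 2*S*Y (B(Y, S) = (2*Y)*S = 2*S*Y)
p(W, h) = 3*W*h (p(W, h) = W*h + 2*W*h = 3*W*h)
X(x, M) = M + x
1/((-13)*(-7*(6 + 5) + X(p(3, 5), -12))) = 1/((-13)*(-7*(6 + 5) + (-12 + 3*3*5))) = -1/(13*(-7*11 + (-12 + 45))) = -1/(13*(-77 + 33)) = -1/13/(-44) = -1/13*(-1/44) = 1/572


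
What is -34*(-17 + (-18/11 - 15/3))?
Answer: 8840/11 ≈ 803.64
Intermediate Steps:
-34*(-17 + (-18/11 - 15/3)) = -34*(-17 + (-18*1/11 - 15*⅓)) = -34*(-17 + (-18/11 - 5)) = -34*(-17 - 73/11) = -34*(-260/11) = 8840/11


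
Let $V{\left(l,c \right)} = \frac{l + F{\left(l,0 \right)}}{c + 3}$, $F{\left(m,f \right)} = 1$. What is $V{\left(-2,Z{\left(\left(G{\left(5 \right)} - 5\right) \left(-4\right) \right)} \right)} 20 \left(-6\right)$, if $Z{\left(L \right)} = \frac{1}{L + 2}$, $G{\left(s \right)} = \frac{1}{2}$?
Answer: $\frac{2400}{61} \approx 39.344$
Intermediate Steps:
$G{\left(s \right)} = \frac{1}{2}$
$Z{\left(L \right)} = \frac{1}{2 + L}$
$V{\left(l,c \right)} = \frac{1 + l}{3 + c}$ ($V{\left(l,c \right)} = \frac{l + 1}{c + 3} = \frac{1 + l}{3 + c}$)
$V{\left(-2,Z{\left(\left(G{\left(5 \right)} - 5\right) \left(-4\right) \right)} \right)} 20 \left(-6\right) = \frac{1 - 2}{3 + \frac{1}{2 + \left(\frac{1}{2} - 5\right) \left(-4\right)}} 20 \left(-6\right) = \frac{1}{3 + \frac{1}{2 - -18}} \left(-1\right) \left(-120\right) = \frac{1}{3 + \frac{1}{2 + 18}} \left(-1\right) \left(-120\right) = \frac{1}{3 + \frac{1}{20}} \left(-1\right) \left(-120\right) = \frac{1}{\frac{61}{20}} \left(-1\right) \left(-120\right) = \frac{20}{61} \left(-1\right) \left(-120\right) = \left(- \frac{20}{61}\right) \left(-120\right) = \frac{2400}{61}$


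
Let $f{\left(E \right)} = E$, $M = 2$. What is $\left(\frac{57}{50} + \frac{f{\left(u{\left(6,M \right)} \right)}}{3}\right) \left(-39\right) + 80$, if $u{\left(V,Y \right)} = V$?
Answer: $- \frac{2123}{50} \approx -42.46$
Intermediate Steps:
$\left(\frac{57}{50} + \frac{f{\left(u{\left(6,M \right)} \right)}}{3}\right) \left(-39\right) + 80 = \left(\frac{57}{50} + \frac{6}{3}\right) \left(-39\right) + 80 = \left(57 \cdot \frac{1}{50} + 6 \cdot \frac{1}{3}\right) \left(-39\right) + 80 = \left(\frac{57}{50} + 2\right) \left(-39\right) + 80 = \frac{157}{50} \left(-39\right) + 80 = - \frac{6123}{50} + 80 = - \frac{2123}{50}$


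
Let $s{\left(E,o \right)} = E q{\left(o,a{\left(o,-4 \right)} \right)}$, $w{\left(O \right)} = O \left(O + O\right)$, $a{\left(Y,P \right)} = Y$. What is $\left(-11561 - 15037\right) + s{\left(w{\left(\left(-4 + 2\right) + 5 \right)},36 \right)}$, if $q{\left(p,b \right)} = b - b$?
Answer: $-26598$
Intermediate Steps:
$q{\left(p,b \right)} = 0$
$w{\left(O \right)} = 2 O^{2}$ ($w{\left(O \right)} = O 2 O = 2 O^{2}$)
$s{\left(E,o \right)} = 0$ ($s{\left(E,o \right)} = E 0 = 0$)
$\left(-11561 - 15037\right) + s{\left(w{\left(\left(-4 + 2\right) + 5 \right)},36 \right)} = \left(-11561 - 15037\right) + 0 = -26598 + 0 = -26598$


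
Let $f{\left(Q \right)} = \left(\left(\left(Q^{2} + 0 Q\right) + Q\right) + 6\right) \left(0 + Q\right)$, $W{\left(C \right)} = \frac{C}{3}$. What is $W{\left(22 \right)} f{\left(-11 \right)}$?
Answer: $- \frac{28072}{3} \approx -9357.3$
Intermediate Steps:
$W{\left(C \right)} = \frac{C}{3}$ ($W{\left(C \right)} = C \frac{1}{3} = \frac{C}{3}$)
$f{\left(Q \right)} = Q \left(6 + Q + Q^{2}\right)$ ($f{\left(Q \right)} = \left(\left(\left(Q^{2} + 0\right) + Q\right) + 6\right) Q = \left(\left(Q^{2} + Q\right) + 6\right) Q = \left(\left(Q + Q^{2}\right) + 6\right) Q = \left(6 + Q + Q^{2}\right) Q = Q \left(6 + Q + Q^{2}\right)$)
$W{\left(22 \right)} f{\left(-11 \right)} = \frac{1}{3} \cdot 22 \left(- 11 \left(6 - 11 + \left(-11\right)^{2}\right)\right) = \frac{22 \left(- 11 \left(6 - 11 + 121\right)\right)}{3} = \frac{22 \left(\left(-11\right) 116\right)}{3} = \frac{22}{3} \left(-1276\right) = - \frac{28072}{3}$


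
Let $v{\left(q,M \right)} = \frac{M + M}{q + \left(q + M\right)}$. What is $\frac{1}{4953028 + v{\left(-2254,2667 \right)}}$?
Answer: $\frac{263}{1302645602} \approx 2.019 \cdot 10^{-7}$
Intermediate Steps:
$v{\left(q,M \right)} = \frac{2 M}{M + 2 q}$ ($v{\left(q,M \right)} = \frac{2 M}{q + \left(M + q\right)} = \frac{2 M}{M + 2 q}$)
$\frac{1}{4953028 + v{\left(-2254,2667 \right)}} = \frac{1}{4953028 + 2 \cdot 2667 \frac{1}{2667 + 2 \left(-2254\right)}} = \frac{1}{4953028 + 2 \cdot 2667 \frac{1}{2667 - 4508}} = \frac{1}{4953028 + 2 \cdot 2667 \frac{1}{-1841}} = \frac{1}{4953028 + 2 \cdot 2667 \left(- \frac{1}{1841}\right)} = \frac{1}{4953028 - \frac{762}{263}} = \frac{1}{\frac{1302645602}{263}} = \frac{263}{1302645602}$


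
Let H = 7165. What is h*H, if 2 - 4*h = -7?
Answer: 64485/4 ≈ 16121.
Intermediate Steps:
h = 9/4 (h = ½ - ¼*(-7) = ½ + 7/4 = 9/4 ≈ 2.2500)
h*H = (9/4)*7165 = 64485/4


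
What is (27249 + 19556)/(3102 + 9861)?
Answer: 46805/12963 ≈ 3.6107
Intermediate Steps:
(27249 + 19556)/(3102 + 9861) = 46805/12963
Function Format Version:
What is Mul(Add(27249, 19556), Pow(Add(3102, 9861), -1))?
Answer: Rational(46805, 12963) ≈ 3.6107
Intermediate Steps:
Mul(Add(27249, 19556), Pow(Add(3102, 9861), -1)) = Mul(46805, Pow(12963, -1)) = Mul(46805, Rational(1, 12963)) = Rational(46805, 12963)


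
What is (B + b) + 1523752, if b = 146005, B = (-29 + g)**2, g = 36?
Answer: 1669806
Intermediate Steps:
B = 49 (B = (-29 + 36)**2 = 7**2 = 49)
(B + b) + 1523752 = (49 + 146005) + 1523752 = 146054 + 1523752 = 1669806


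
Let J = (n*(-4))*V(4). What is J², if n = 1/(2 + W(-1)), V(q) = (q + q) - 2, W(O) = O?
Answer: 576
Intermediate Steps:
V(q) = -2 + 2*q (V(q) = 2*q - 2 = -2 + 2*q)
n = 1 (n = 1/(2 - 1) = 1/1 = 1)
J = -24 (J = (1*(-4))*(-2 + 2*4) = -4*(-2 + 8) = -4*6 = -24)
J² = (-24)² = 576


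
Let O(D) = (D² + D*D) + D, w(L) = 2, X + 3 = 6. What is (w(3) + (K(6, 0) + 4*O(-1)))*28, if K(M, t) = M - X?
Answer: 252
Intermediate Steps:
X = 3 (X = -3 + 6 = 3)
O(D) = D + 2*D² (O(D) = (D² + D²) + D = 2*D² + D = D + 2*D²)
K(M, t) = -3 + M (K(M, t) = M - 1*3 = M - 3 = -3 + M)
(w(3) + (K(6, 0) + 4*O(-1)))*28 = (2 + ((-3 + 6) + 4*(-(1 + 2*(-1)))))*28 = (2 + (3 + 4*(-(1 - 2))))*28 = (2 + (3 + 4*(-1*(-1))))*28 = (2 + (3 + 4*1))*28 = (2 + (3 + 4))*28 = (2 + 7)*28 = 9*28 = 252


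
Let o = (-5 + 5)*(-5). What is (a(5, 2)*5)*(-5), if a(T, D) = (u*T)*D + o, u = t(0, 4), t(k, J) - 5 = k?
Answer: -1250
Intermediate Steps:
t(k, J) = 5 + k
u = 5 (u = 5 + 0 = 5)
o = 0 (o = 0*(-5) = 0)
a(T, D) = 5*D*T (a(T, D) = (5*T)*D + 0 = 5*D*T + 0 = 5*D*T)
(a(5, 2)*5)*(-5) = ((5*2*5)*5)*(-5) = (50*5)*(-5) = 250*(-5) = -1250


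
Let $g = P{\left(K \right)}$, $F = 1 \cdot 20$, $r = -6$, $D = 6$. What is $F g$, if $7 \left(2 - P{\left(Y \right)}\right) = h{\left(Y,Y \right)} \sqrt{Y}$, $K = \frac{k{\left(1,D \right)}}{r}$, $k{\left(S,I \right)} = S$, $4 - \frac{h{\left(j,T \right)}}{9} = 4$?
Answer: $40$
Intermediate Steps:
$h{\left(j,T \right)} = 0$ ($h{\left(j,T \right)} = 36 - 36 = 0$)
$F = 20$
$K = - \frac{1}{6}$ ($K = 1 \frac{1}{-6} = 1 \left(- \frac{1}{6}\right) = - \frac{1}{6} \approx -0.16667$)
$P{\left(Y \right)} = 2$ ($P{\left(Y \right)} = 2 - \frac{0 \sqrt{Y}}{7} = 2 - 0 = 2 + 0 = 2$)
$g = 2$
$F g = 20 \cdot 2 = 40$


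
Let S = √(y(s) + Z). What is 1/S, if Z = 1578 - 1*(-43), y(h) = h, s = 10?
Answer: √1631/1631 ≈ 0.024761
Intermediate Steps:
Z = 1621 (Z = 1578 + 43 = 1621)
S = √1631 (S = √(10 + 1621) = √1631 ≈ 40.386)
1/S = 1/(√1631) = √1631/1631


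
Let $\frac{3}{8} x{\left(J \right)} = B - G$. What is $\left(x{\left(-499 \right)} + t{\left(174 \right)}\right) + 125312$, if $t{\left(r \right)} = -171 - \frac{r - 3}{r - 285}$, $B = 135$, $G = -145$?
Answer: $\frac{13973702}{111} \approx 1.2589 \cdot 10^{5}$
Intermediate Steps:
$x{\left(J \right)} = \frac{2240}{3}$ ($x{\left(J \right)} = \frac{8 \left(135 - -145\right)}{3} = \frac{8 \left(135 + 145\right)}{3} = \frac{8}{3} \cdot 280 = \frac{2240}{3}$)
$t{\left(r \right)} = -171 - \frac{-3 + r}{-285 + r}$
$\left(x{\left(-499 \right)} + t{\left(174 \right)}\right) + 125312 = \left(\frac{2240}{3} + \frac{2 \left(24369 - 14964\right)}{-285 + 174}\right) + 125312 = \left(\frac{2240}{3} + \frac{2 \left(24369 - 14964\right)}{-111}\right) + 125312 = \left(\frac{2240}{3} + 2 \left(- \frac{1}{111}\right) 9405\right) + 125312 = \left(\frac{2240}{3} - \frac{6270}{37}\right) + 125312 = \frac{64070}{111} + 125312 = \frac{13973702}{111}$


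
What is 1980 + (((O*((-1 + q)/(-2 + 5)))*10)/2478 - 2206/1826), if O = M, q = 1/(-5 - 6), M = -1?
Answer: 203493173/102837 ≈ 1978.8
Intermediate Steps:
q = -1/11 (q = 1/(-11) = -1/11 ≈ -0.090909)
O = -1
1980 + (((O*((-1 + q)/(-2 + 5)))*10)/2478 - 2206/1826) = 1980 + ((-(-1 - 1/11)/(-2 + 5)*10)/2478 - 2206/1826) = 1980 + ((-(-12)/(11*3)*10)*(1/2478) - 2206*1/1826) = 1980 + ((-(-12)/(11*3)*10)*(1/2478) - 1103/913) = 1980 + ((-1*(-4/11)*10)*(1/2478) - 1103/913) = 1980 + (((4/11)*10)*(1/2478) - 1103/913) = 1980 + ((40/11)*(1/2478) - 1103/913) = 1980 + (20/13629 - 1103/913) = 1980 - 124087/102837 = 203493173/102837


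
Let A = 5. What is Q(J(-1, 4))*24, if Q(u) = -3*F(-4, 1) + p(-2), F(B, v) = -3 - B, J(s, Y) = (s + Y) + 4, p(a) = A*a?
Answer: -312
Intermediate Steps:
p(a) = 5*a
J(s, Y) = 4 + Y + s (J(s, Y) = (Y + s) + 4 = 4 + Y + s)
Q(u) = -13 (Q(u) = -3*(-3 - 1*(-4)) + 5*(-2) = -3*(-3 + 4) - 10 = -3*1 - 10 = -3 - 10 = -13)
Q(J(-1, 4))*24 = -13*24 = -312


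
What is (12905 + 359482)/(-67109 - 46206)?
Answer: -372387/113315 ≈ -3.2863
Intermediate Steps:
(12905 + 359482)/(-67109 - 46206) = 372387/(-113315) = 372387*(-1/113315) = -372387/113315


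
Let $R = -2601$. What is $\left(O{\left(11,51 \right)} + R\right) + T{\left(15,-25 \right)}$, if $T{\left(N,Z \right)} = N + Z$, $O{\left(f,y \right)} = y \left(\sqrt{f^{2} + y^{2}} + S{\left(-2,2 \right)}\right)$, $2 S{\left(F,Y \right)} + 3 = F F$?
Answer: $- \frac{5171}{2} + 51 \sqrt{2722} \approx 75.312$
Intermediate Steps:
$S{\left(F,Y \right)} = - \frac{3}{2} + \frac{F^{2}}{2}$ ($S{\left(F,Y \right)} = - \frac{3}{2} + \frac{F F}{2} = - \frac{3}{2} + \frac{F^{2}}{2}$)
$O{\left(f,y \right)} = y \left(\frac{1}{2} + \sqrt{f^{2} + y^{2}}\right)$ ($O{\left(f,y \right)} = y \left(\sqrt{f^{2} + y^{2}} - \left(\frac{3}{2} - \frac{\left(-2\right)^{2}}{2}\right)\right) = y \left(\sqrt{f^{2} + y^{2}} + \left(- \frac{3}{2} + \frac{1}{2} \cdot 4\right)\right) = y \left(\sqrt{f^{2} + y^{2}} + \left(- \frac{3}{2} + 2\right)\right) = y \left(\sqrt{f^{2} + y^{2}} + \frac{1}{2}\right) = y \left(\frac{1}{2} + \sqrt{f^{2} + y^{2}}\right)$)
$\left(O{\left(11,51 \right)} + R\right) + T{\left(15,-25 \right)} = \left(51 \left(\frac{1}{2} + \sqrt{11^{2} + 51^{2}}\right) - 2601\right) + \left(15 - 25\right) = \left(51 \left(\frac{1}{2} + \sqrt{121 + 2601}\right) - 2601\right) - 10 = \left(51 \left(\frac{1}{2} + \sqrt{2722}\right) - 2601\right) - 10 = \left(\left(\frac{51}{2} + 51 \sqrt{2722}\right) - 2601\right) - 10 = \left(- \frac{5151}{2} + 51 \sqrt{2722}\right) - 10 = - \frac{5171}{2} + 51 \sqrt{2722}$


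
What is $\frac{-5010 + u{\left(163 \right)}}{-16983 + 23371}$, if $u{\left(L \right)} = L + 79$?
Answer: $- \frac{1192}{1597} \approx -0.7464$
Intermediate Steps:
$u{\left(L \right)} = 79 + L$
$\frac{-5010 + u{\left(163 \right)}}{-16983 + 23371} = \frac{-5010 + \left(79 + 163\right)}{-16983 + 23371} = \frac{-5010 + 242}{6388} = \left(-4768\right) \frac{1}{6388} = - \frac{1192}{1597}$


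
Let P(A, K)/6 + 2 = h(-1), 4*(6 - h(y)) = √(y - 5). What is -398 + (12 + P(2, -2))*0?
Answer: -398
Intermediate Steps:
h(y) = 6 - √(-5 + y)/4 (h(y) = 6 - √(y - 5)/4 = 6 - √(-5 + y)/4)
P(A, K) = 24 - 3*I*√6/2 (P(A, K) = -12 + 6*(6 - √(-5 - 1)/4) = -12 + 6*(6 - I*√6/4) = -12 + (36 - 3*I*√6/2) = 24 - 3*I*√6/2)
-398 + (12 + P(2, -2))*0 = -398 + (12 + (24 - 3*I*√6/2))*0 = -398 + (36 - 3*I*√6/2)*0 = -398 + 0 = -398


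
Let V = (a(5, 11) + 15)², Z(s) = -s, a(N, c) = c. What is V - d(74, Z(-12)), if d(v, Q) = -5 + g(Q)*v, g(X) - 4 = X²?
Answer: -10271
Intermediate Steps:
g(X) = 4 + X²
d(v, Q) = -5 + v*(4 + Q²) (d(v, Q) = -5 + (4 + Q²)*v = -5 + v*(4 + Q²))
V = 676 (V = (11 + 15)² = 26² = 676)
V - d(74, Z(-12)) = 676 - (-5 + 74*(4 + (-1*(-12))²)) = 676 - (-5 + 74*(4 + 12²)) = 676 - (-5 + 74*(4 + 144)) = 676 - (-5 + 74*148) = 676 - (-5 + 10952) = 676 - 1*10947 = 676 - 10947 = -10271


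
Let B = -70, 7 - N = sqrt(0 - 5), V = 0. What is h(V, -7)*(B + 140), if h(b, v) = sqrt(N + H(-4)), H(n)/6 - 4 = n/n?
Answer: 70*sqrt(37 - I*sqrt(5)) ≈ 425.99 - 12.86*I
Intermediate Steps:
H(n) = 30 (H(n) = 24 + 6*(n/n) = 24 + 6*1 = 24 + 6 = 30)
N = 7 - I*sqrt(5) (N = 7 - sqrt(0 - 5) = 7 - sqrt(-5) = 7 - I*sqrt(5) ≈ 7.0 - 2.2361*I)
h(b, v) = sqrt(37 - I*sqrt(5)) (h(b, v) = sqrt((7 - I*sqrt(5)) + 30) = sqrt(37 - I*sqrt(5)))
h(V, -7)*(B + 140) = sqrt(37 - I*sqrt(5))*(-70 + 140) = sqrt(37 - I*sqrt(5))*70 = 70*sqrt(37 - I*sqrt(5))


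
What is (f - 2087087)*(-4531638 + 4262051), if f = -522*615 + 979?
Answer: 648933112006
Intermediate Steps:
f = -320051 (f = -321030 + 979 = -320051)
(f - 2087087)*(-4531638 + 4262051) = (-320051 - 2087087)*(-4531638 + 4262051) = -2407138*(-269587) = 648933112006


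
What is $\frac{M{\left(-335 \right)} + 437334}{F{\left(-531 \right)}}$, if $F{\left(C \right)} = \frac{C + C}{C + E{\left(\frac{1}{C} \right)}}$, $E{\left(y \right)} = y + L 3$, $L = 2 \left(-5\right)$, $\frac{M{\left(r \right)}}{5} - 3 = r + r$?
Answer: $\frac{64642415054}{281961} \approx 2.2926 \cdot 10^{5}$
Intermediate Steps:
$M{\left(r \right)} = 15 + 10 r$ ($M{\left(r \right)} = 15 + 5 \left(r + r\right) = 15 + 5 \cdot 2 r = 15 + 10 r$)
$L = -10$
$E{\left(y \right)} = -30 + y$ ($E{\left(y \right)} = y - 30 = -30 + y$)
$F{\left(C \right)} = \frac{2 C}{-30 + C + \frac{1}{C}}$ ($F{\left(C \right)} = \frac{C + C}{C - \left(30 - \frac{1}{C}\right)} = \frac{2 C}{-30 + C + \frac{1}{C}}$)
$\frac{M{\left(-335 \right)} + 437334}{F{\left(-531 \right)}} = \frac{\left(15 + 10 \left(-335\right)\right) + 437334}{2 \left(-531\right)^{2} \frac{1}{1 - 531 \left(-30 - 531\right)}} = \frac{\left(15 - 3350\right) + 437334}{2 \cdot 281961 \frac{1}{1 - -297891}} = \frac{-3335 + 437334}{2 \cdot 281961 \frac{1}{1 + 297891}} = \frac{433999}{2 \cdot 281961 \cdot \frac{1}{297892}} = \frac{433999}{\frac{281961}{148946}} = 433999 \cdot \frac{148946}{281961} = \frac{64642415054}{281961}$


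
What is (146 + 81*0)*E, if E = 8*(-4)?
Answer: -4672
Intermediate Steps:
E = -32
(146 + 81*0)*E = (146 + 81*0)*(-32) = (146 + 0)*(-32) = 146*(-32) = -4672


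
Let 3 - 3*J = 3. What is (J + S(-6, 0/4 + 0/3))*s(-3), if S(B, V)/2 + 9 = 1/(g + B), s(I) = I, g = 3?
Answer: 56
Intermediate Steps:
J = 0 (J = 1 - ⅓*3 = 1 - 1 = 0)
S(B, V) = -18 + 2/(3 + B)
(J + S(-6, 0/4 + 0/3))*s(-3) = (0 + 2*(-26 - 9*(-6))/(3 - 6))*(-3) = (0 + 2*(-26 + 54)/(-3))*(-3) = (0 + 2*(-⅓)*28)*(-3) = (0 - 56/3)*(-3) = -56/3*(-3) = 56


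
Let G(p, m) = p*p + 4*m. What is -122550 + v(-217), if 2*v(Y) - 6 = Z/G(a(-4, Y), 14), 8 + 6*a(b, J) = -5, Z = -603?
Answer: -267776049/2185 ≈ -1.2255e+5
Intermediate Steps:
a(b, J) = -13/6 (a(b, J) = -4/3 + (⅙)*(-5) = -4/3 - ⅚ = -13/6)
G(p, m) = p² + 4*m
v(Y) = -4299/2185 (v(Y) = 3 + (-603/((-13/6)² + 4*14))/2 = 3 + (-603/(169/36 + 56))/2 = 3 + (-603/2185/36)/2 = 3 + (-603*36/2185)/2 = 3 + (½)*(-21708/2185) = 3 - 10854/2185 = -4299/2185)
-122550 + v(-217) = -122550 - 4299/2185 = -267776049/2185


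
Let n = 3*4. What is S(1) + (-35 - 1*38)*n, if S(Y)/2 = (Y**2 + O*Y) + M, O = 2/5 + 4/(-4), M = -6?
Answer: -4436/5 ≈ -887.20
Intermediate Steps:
O = -3/5 (O = 2*(1/5) + 4*(-1/4) = 2/5 - 1 = -3/5 ≈ -0.60000)
S(Y) = -12 + 2*Y**2 - 6*Y/5 (S(Y) = 2*((Y**2 - 3*Y/5) - 6) = 2*(-6 + Y**2 - 3*Y/5) = -12 + 2*Y**2 - 6*Y/5)
n = 12
S(1) + (-35 - 1*38)*n = (-12 + 2*1**2 - 6/5*1) + (-35 - 1*38)*12 = (-12 + 2*1 - 6/5) + (-35 - 38)*12 = (-12 + 2 - 6/5) - 73*12 = -56/5 - 876 = -4436/5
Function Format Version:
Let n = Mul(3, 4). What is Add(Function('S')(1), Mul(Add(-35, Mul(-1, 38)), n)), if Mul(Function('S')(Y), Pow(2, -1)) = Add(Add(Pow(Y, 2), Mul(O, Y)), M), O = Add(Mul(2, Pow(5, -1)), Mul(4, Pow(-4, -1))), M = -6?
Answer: Rational(-4436, 5) ≈ -887.20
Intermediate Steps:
O = Rational(-3, 5) (O = Add(Mul(2, Rational(1, 5)), Mul(4, Rational(-1, 4))) = Add(Rational(2, 5), -1) = Rational(-3, 5) ≈ -0.60000)
Function('S')(Y) = Add(-12, Mul(2, Pow(Y, 2)), Mul(Rational(-6, 5), Y)) (Function('S')(Y) = Mul(2, Add(Add(Pow(Y, 2), Mul(Rational(-3, 5), Y)), -6)) = Mul(2, Add(-6, Pow(Y, 2), Mul(Rational(-3, 5), Y))) = Add(-12, Mul(2, Pow(Y, 2)), Mul(Rational(-6, 5), Y)))
n = 12
Add(Function('S')(1), Mul(Add(-35, Mul(-1, 38)), n)) = Add(Add(-12, Mul(2, Pow(1, 2)), Mul(Rational(-6, 5), 1)), Mul(Add(-35, Mul(-1, 38)), 12)) = Add(Add(-12, Mul(2, 1), Rational(-6, 5)), Mul(Add(-35, -38), 12)) = Add(Add(-12, 2, Rational(-6, 5)), Mul(-73, 12)) = Add(Rational(-56, 5), -876) = Rational(-4436, 5)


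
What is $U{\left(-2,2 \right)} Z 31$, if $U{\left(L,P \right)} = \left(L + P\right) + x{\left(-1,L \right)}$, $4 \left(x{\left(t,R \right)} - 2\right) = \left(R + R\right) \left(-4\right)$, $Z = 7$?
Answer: $1302$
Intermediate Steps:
$x{\left(t,R \right)} = 2 - 2 R$ ($x{\left(t,R \right)} = 2 + \frac{\left(R + R\right) \left(-4\right)}{4} = 2 + \frac{2 R \left(-4\right)}{4} = 2 + \frac{\left(-8\right) R}{4} = 2 - 2 R$)
$U{\left(L,P \right)} = 2 + P - L$ ($U{\left(L,P \right)} = \left(L + P\right) - \left(-2 + 2 L\right) = 2 + P - L$)
$U{\left(-2,2 \right)} Z 31 = \left(2 + 2 - -2\right) 7 \cdot 31 = \left(2 + 2 + 2\right) 7 \cdot 31 = 6 \cdot 7 \cdot 31 = 42 \cdot 31 = 1302$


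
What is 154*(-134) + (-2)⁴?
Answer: -20620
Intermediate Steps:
154*(-134) + (-2)⁴ = -20636 + 16 = -20620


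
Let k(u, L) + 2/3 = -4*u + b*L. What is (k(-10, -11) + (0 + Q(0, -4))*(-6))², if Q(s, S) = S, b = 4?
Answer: 3364/9 ≈ 373.78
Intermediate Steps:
k(u, L) = -⅔ - 4*u + 4*L (k(u, L) = -⅔ + (-4*u + 4*L) = -⅔ - 4*u + 4*L)
(k(-10, -11) + (0 + Q(0, -4))*(-6))² = ((-⅔ - 4*(-10) + 4*(-11)) + (0 - 4)*(-6))² = ((-⅔ + 40 - 44) - 4*(-6))² = (-14/3 + 24)² = (58/3)² = 3364/9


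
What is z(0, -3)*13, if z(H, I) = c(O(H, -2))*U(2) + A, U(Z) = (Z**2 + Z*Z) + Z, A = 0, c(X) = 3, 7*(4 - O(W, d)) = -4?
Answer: 390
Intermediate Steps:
O(W, d) = 32/7 (O(W, d) = 4 - 1/7*(-4) = 4 + 4/7 = 32/7)
U(Z) = Z + 2*Z**2 (U(Z) = (Z**2 + Z**2) + Z = 2*Z**2 + Z = Z + 2*Z**2)
z(H, I) = 30 (z(H, I) = 3*(2*(1 + 2*2)) + 0 = 3*(2*(1 + 4)) + 0 = 3*(2*5) + 0 = 3*10 + 0 = 30 + 0 = 30)
z(0, -3)*13 = 30*13 = 390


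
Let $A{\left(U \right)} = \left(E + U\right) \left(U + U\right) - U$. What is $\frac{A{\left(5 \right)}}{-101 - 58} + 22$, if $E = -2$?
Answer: $\frac{3473}{159} \approx 21.843$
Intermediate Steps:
$A{\left(U \right)} = - U + 2 U \left(-2 + U\right)$ ($A{\left(U \right)} = \left(-2 + U\right) \left(U + U\right) - U = \left(-2 + U\right) 2 U - U = 2 U \left(-2 + U\right) - U = - U + 2 U \left(-2 + U\right)$)
$\frac{A{\left(5 \right)}}{-101 - 58} + 22 = \frac{5 \left(-5 + 2 \cdot 5\right)}{-101 - 58} + 22 = \frac{5 \left(-5 + 10\right)}{-159} + 22 = 5 \cdot 5 \left(- \frac{1}{159}\right) + 22 = 25 \left(- \frac{1}{159}\right) + 22 = - \frac{25}{159} + 22 = \frac{3473}{159}$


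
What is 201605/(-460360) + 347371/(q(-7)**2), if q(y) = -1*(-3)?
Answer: 31982779823/828648 ≈ 38596.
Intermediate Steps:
q(y) = 3
201605/(-460360) + 347371/(q(-7)**2) = 201605/(-460360) + 347371/(3**2) = 201605*(-1/460360) + 347371/9 = -40321/92072 + 347371*(1/9) = -40321/92072 + 347371/9 = 31982779823/828648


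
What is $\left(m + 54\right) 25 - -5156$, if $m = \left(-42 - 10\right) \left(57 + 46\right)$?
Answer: $-127394$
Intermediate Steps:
$m = -5356$ ($m = \left(-52\right) 103 = -5356$)
$\left(m + 54\right) 25 - -5156 = \left(-5356 + 54\right) 25 - -5156 = \left(-5302\right) 25 + 5156 = -132550 + 5156 = -127394$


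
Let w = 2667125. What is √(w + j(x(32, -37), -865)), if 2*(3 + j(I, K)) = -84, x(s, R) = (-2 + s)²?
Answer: 2*√666770 ≈ 1633.1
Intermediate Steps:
j(I, K) = -45 (j(I, K) = -3 + (½)*(-84) = -3 - 42 = -45)
√(w + j(x(32, -37), -865)) = √(2667125 - 45) = √2667080 = 2*√666770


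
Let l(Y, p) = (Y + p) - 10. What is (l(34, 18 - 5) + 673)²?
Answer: 504100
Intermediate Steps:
l(Y, p) = -10 + Y + p
(l(34, 18 - 5) + 673)² = ((-10 + 34 + (18 - 5)) + 673)² = ((-10 + 34 + 13) + 673)² = (37 + 673)² = 710² = 504100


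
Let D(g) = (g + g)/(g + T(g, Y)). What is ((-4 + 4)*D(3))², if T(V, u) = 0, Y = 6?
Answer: 0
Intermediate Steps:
D(g) = 2 (D(g) = (g + g)/(g + 0) = (2*g)/g = 2)
((-4 + 4)*D(3))² = ((-4 + 4)*2)² = (0*2)² = 0² = 0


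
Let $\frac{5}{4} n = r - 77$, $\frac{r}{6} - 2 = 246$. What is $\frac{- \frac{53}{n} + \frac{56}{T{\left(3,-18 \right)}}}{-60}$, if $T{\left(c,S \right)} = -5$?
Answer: $\frac{317389}{1693200} \approx 0.18745$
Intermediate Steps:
$r = 1488$ ($r = 12 + 6 \cdot 246 = 12 + 1476 = 1488$)
$n = \frac{5644}{5}$ ($n = \frac{4 \left(1488 - 77\right)}{5} = \frac{4}{5} \cdot 1411 = \frac{5644}{5} \approx 1128.8$)
$\frac{- \frac{53}{n} + \frac{56}{T{\left(3,-18 \right)}}}{-60} = \frac{- \frac{53}{\frac{5644}{5}} + \frac{56}{-5}}{-60} = \left(\left(-53\right) \frac{5}{5644} + 56 \left(- \frac{1}{5}\right)\right) \left(- \frac{1}{60}\right) = \left(- \frac{265}{5644} - \frac{56}{5}\right) \left(- \frac{1}{60}\right) = \left(- \frac{317389}{28220}\right) \left(- \frac{1}{60}\right) = \frac{317389}{1693200}$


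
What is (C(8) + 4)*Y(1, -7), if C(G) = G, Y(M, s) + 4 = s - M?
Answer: -144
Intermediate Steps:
Y(M, s) = -4 + s - M (Y(M, s) = -4 + (s - M) = -4 + s - M)
(C(8) + 4)*Y(1, -7) = (8 + 4)*(-4 - 7 - 1*1) = 12*(-4 - 7 - 1) = 12*(-12) = -144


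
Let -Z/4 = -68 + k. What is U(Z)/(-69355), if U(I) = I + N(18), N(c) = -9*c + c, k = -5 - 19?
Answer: -224/69355 ≈ -0.0032298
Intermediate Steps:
k = -24
N(c) = -8*c
Z = 368 (Z = -4*(-68 - 24) = -4*(-92) = 368)
U(I) = -144 + I (U(I) = I - 8*18 = I - 144 = -144 + I)
U(Z)/(-69355) = (-144 + 368)/(-69355) = 224*(-1/69355) = -224/69355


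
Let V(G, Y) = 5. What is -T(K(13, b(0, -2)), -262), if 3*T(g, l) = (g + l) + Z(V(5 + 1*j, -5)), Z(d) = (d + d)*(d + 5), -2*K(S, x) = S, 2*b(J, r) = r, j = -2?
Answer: 337/6 ≈ 56.167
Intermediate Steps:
b(J, r) = r/2
K(S, x) = -S/2
Z(d) = 2*d*(5 + d) (Z(d) = (2*d)*(5 + d) = 2*d*(5 + d))
T(g, l) = 100/3 + g/3 + l/3 (T(g, l) = ((g + l) + 2*5*(5 + 5))/3 = ((g + l) + 2*5*10)/3 = ((g + l) + 100)/3 = (100 + g + l)/3 = 100/3 + g/3 + l/3)
-T(K(13, b(0, -2)), -262) = -(100/3 + (-½*13)/3 + (⅓)*(-262)) = -(100/3 + (⅓)*(-13/2) - 262/3) = -(100/3 - 13/6 - 262/3) = -1*(-337/6) = 337/6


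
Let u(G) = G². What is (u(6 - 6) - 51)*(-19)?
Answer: 969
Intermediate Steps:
(u(6 - 6) - 51)*(-19) = ((6 - 6)² - 51)*(-19) = (0² - 51)*(-19) = (0 - 51)*(-19) = -51*(-19) = 969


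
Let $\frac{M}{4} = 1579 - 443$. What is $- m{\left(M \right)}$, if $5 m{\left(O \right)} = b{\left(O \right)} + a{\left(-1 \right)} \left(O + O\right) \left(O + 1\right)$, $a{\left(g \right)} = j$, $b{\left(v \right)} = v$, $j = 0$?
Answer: $- \frac{4544}{5} \approx -908.8$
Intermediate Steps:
$a{\left(g \right)} = 0$
$M = 4544$ ($M = 4 \left(1579 - 443\right) = 4 \cdot 1136 = 4544$)
$m{\left(O \right)} = \frac{O}{5}$ ($m{\left(O \right)} = \frac{O + 0 \left(O + O\right) \left(O + 1\right)}{5} = \frac{O + 0 \cdot 2 O \left(1 + O\right)}{5} = \frac{O + 0}{5} = \frac{O}{5}$)
$- m{\left(M \right)} = - \frac{4544}{5}$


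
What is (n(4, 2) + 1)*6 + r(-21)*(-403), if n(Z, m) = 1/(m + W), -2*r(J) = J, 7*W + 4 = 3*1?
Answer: -109779/26 ≈ -4222.3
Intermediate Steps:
W = -1/7 (W = -4/7 + (3*1)/7 = -4/7 + (1/7)*3 = -4/7 + 3/7 = -1/7 ≈ -0.14286)
r(J) = -J/2
n(Z, m) = 1/(-1/7 + m) (n(Z, m) = 1/(m - 1/7) = 1/(-1/7 + m))
(n(4, 2) + 1)*6 + r(-21)*(-403) = (7/(-1 + 7*2) + 1)*6 - 1/2*(-21)*(-403) = (7/(-1 + 14) + 1)*6 + (21/2)*(-403) = (7/13 + 1)*6 - 8463/2 = (20/13)*6 - 8463/2 = 120/13 - 8463/2 = -109779/26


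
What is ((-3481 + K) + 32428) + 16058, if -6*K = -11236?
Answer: 140633/3 ≈ 46878.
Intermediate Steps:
K = 5618/3 (K = -⅙*(-11236) = 5618/3 ≈ 1872.7)
((-3481 + K) + 32428) + 16058 = ((-3481 + 5618/3) + 32428) + 16058 = (-4825/3 + 32428) + 16058 = 92459/3 + 16058 = 140633/3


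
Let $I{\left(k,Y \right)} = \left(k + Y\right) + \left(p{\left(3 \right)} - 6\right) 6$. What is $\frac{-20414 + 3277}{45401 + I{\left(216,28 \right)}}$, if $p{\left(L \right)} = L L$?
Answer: $- \frac{17137}{45663} \approx -0.37529$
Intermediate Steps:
$p{\left(L \right)} = L^{2}$
$I{\left(k,Y \right)} = 18 + Y + k$ ($I{\left(k,Y \right)} = \left(k + Y\right) + \left(3^{2} - 6\right) 6 = \left(Y + k\right) + \left(9 - 6\right) 6 = \left(Y + k\right) + 3 \cdot 6 = \left(Y + k\right) + 18 = 18 + Y + k$)
$\frac{-20414 + 3277}{45401 + I{\left(216,28 \right)}} = \frac{-20414 + 3277}{45401 + \left(18 + 28 + 216\right)} = - \frac{17137}{45401 + 262} = - \frac{17137}{45663}$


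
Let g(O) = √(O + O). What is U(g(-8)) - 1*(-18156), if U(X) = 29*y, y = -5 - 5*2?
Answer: 17721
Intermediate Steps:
y = -15 (y = -5 - 10 = -15)
g(O) = √2*√O (g(O) = √(2*O) = √2*√O)
U(X) = -435 (U(X) = 29*(-15) = -435)
U(g(-8)) - 1*(-18156) = -435 - 1*(-18156) = -435 + 18156 = 17721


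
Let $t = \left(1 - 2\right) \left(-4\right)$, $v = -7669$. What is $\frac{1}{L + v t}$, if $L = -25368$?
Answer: $- \frac{1}{56044} \approx -1.7843 \cdot 10^{-5}$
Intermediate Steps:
$t = 4$ ($t = \left(-1\right) \left(-4\right) = 4$)
$\frac{1}{L + v t} = \frac{1}{-25368 - 30676} = \frac{1}{-56044} = - \frac{1}{56044}$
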